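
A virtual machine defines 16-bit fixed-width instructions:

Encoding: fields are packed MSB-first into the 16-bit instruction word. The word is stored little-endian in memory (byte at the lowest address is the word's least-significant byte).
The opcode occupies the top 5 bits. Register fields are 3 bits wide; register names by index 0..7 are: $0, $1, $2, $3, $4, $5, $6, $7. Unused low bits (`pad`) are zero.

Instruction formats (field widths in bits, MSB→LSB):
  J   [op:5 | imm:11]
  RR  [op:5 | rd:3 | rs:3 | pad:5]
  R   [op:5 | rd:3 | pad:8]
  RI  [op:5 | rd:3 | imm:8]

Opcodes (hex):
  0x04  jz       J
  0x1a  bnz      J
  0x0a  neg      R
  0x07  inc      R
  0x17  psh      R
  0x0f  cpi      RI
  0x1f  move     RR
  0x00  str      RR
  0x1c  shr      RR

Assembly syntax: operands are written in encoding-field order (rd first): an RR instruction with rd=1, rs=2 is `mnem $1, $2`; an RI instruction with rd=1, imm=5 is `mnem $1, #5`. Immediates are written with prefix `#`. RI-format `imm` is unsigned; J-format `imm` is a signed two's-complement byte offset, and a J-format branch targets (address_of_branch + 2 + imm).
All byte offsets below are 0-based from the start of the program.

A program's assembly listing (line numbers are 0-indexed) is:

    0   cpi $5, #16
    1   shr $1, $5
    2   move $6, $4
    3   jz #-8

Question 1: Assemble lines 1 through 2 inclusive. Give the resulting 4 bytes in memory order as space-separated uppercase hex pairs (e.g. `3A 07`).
line 1 (shr): pack op=0x1c:5|rd=1:3|rs=5:3|pad=0:5 = 0xe1a0; little→ a0 e1
line 2 (move): pack op=0x1f:5|rd=6:3|rs=4:3|pad=0:5 = 0xfe80; little→ 80 fe

A0 E1 80 FE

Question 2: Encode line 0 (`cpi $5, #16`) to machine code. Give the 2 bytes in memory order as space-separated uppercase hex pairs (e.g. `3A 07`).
10 7D

0. cpi fields op=0xf:5|rd=5:3|imm=16:8 → word 7d10h → 10 7d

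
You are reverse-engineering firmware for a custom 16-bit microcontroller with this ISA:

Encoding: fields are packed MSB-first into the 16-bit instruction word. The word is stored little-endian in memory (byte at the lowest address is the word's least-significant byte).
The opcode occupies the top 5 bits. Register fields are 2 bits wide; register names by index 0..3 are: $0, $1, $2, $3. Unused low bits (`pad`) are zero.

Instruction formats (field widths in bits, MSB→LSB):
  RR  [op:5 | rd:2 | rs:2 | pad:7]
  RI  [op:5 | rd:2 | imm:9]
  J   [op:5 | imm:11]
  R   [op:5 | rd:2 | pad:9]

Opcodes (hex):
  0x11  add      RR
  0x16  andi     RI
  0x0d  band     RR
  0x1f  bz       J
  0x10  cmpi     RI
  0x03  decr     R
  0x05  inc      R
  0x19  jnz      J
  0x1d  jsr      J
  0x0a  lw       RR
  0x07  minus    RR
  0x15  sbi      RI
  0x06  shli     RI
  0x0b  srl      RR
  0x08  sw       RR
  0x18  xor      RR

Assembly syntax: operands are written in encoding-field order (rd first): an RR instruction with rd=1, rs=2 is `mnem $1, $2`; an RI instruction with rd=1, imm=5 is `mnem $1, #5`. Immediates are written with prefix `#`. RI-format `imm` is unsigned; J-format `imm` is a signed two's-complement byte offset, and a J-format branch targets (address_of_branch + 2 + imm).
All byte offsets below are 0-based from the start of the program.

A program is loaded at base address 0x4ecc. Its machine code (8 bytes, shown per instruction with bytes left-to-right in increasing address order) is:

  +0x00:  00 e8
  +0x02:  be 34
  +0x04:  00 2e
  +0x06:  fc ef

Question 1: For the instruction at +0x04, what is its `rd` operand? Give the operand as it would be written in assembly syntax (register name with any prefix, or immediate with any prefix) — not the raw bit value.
$3

[04] 00 2e → 0x2e00
  op=0x2e00>>11=0x5 ⇒ inc (R)
  rd@[10:9]=0x3 ⇒ $3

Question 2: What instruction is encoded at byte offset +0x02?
shli $2, #190

[02] be 34 → 0x34be
  opcode bits[15:11]=0x6: shli/RI
  [10:9] rd=2 = $2
  [8:0] imm=190 = #190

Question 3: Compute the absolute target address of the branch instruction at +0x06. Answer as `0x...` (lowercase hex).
+0x06: fc ef ⇒ word 0xeffc (little)
  op=0xeffc>>11=0x1d ⇒ jsr (J)
  imm@[10:0]=0x7fc (s11→-4) ⇒ #-4
  target = base 0x4ecc + off 0x06 + 2 + imm -4 = 0x4ed0

0x4ed0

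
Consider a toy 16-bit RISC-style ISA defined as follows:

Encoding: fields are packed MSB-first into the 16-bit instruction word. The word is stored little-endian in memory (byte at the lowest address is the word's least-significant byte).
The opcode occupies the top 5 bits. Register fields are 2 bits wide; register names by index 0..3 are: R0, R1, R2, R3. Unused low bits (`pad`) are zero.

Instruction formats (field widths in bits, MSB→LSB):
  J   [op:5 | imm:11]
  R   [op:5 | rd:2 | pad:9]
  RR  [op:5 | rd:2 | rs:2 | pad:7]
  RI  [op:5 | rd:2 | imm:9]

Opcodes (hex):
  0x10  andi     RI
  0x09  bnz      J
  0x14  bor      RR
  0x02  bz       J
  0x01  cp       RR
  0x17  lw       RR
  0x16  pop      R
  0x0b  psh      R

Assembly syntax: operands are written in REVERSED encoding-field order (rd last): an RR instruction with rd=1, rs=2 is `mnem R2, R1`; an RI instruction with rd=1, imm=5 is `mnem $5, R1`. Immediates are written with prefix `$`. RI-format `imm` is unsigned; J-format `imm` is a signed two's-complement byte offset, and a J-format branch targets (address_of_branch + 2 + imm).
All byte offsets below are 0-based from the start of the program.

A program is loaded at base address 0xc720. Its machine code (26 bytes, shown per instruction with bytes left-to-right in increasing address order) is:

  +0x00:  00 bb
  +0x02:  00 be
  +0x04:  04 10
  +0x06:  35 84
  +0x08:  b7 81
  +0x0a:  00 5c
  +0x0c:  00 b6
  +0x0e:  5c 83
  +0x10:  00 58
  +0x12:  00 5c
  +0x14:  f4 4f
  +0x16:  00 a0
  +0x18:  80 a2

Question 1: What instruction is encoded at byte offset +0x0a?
psh R2

@+0a  little-endian(00 5c) = 0x5c00
  opcode bits[15:11]=0xb: psh/R
  rd: (w>>9)&0x3=0x2 → R2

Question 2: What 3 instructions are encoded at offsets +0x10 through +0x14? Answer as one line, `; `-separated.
+0x10: 00 58 ⇒ word 0x5800 (little)
  op=0x5800>>11=0xb ⇒ psh (R)
  rd@[10:9]=0x0 ⇒ R0
+0x12: 00 5c ⇒ word 0x5c00 (little)
  op=0x5c00>>11=0xb ⇒ psh (R)
  rd@[10:9]=0x2 ⇒ R2
+0x14: f4 4f ⇒ word 0x4ff4 (little)
  op=0x4ff4>>11=0x9 ⇒ bnz (J)
  imm@[10:0]=0x7f4 (s11→-12) ⇒ $-12

psh R0; psh R2; bnz $-12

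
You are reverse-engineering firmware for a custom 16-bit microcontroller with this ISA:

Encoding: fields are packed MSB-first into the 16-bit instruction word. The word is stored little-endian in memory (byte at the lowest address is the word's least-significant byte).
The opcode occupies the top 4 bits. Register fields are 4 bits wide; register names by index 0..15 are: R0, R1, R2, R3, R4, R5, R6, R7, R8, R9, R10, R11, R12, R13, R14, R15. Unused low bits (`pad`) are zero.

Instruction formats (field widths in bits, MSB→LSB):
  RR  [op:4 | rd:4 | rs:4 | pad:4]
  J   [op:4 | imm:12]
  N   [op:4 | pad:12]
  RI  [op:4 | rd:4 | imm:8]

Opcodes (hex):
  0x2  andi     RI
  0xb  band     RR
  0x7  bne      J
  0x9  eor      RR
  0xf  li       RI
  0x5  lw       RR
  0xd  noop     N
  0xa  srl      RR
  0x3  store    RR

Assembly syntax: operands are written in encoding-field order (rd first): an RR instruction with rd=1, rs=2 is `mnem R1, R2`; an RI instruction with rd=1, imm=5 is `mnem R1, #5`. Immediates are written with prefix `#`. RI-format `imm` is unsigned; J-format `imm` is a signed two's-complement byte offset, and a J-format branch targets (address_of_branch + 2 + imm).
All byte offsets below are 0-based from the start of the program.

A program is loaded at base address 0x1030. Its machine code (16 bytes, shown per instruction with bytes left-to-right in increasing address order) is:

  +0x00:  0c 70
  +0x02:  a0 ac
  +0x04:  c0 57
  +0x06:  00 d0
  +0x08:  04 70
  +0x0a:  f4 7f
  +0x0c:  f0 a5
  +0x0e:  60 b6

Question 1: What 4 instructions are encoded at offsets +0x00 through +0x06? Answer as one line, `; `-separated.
+0x00: 0c 70 ⇒ word 0x700c (little)
  top 4b → 0x7 → bne [J]
  imm@[11:0]=0xc ⇒ #12
+0x02: a0 ac ⇒ word 0xaca0 (little)
  top 4b → 0xa → srl [RR]
  rd@[11:8]=0xc ⇒ R12
  rs@[7:4]=0xa ⇒ R10
+0x04: c0 57 ⇒ word 0x57c0 (little)
  top 4b → 0x5 → lw [RR]
  rd@[11:8]=0x7 ⇒ R7
  rs@[7:4]=0xc ⇒ R12
+0x06: 00 d0 ⇒ word 0xd000 (little)
  top 4b → 0xd → noop [N]

bne #12; srl R12, R10; lw R7, R12; noop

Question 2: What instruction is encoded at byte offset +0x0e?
band R6, R6

off 0x0e: read 60 b6 as little → 0xb660
  opcode bits[15:12]=0xb: band/RR
  rd@[11:8]=0x6 ⇒ R6
  rs@[7:4]=0x6 ⇒ R6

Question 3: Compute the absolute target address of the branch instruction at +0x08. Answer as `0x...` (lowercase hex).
0x103e

off 0x08: read 04 70 as little → 0x7004
  opcode bits[15:12]=0x7: bne/J
  [11:0] imm=4 = #4
  target = base 0x1030 + off 0x08 + 2 + imm 4 = 0x103e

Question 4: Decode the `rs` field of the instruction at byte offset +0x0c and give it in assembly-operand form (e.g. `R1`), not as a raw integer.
R15

@+0c  little-endian(f0 a5) = 0xa5f0
  op=0xa5f0>>12=0xa ⇒ srl (RR)
  rd: (w>>8)&0xf=0x5 → R5
  rs: (w>>4)&0xf=0xf → R15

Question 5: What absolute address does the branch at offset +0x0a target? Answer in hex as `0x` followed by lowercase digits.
[0a] f4 7f → 0x7ff4
  opcode bits[15:12]=0x7: bne/J
  imm: (w>>0)&0xfff=0xff4 (s12→-12) → #-12
  target = base 0x1030 + off 0x0a + 2 + imm -12 = 0x1030

0x1030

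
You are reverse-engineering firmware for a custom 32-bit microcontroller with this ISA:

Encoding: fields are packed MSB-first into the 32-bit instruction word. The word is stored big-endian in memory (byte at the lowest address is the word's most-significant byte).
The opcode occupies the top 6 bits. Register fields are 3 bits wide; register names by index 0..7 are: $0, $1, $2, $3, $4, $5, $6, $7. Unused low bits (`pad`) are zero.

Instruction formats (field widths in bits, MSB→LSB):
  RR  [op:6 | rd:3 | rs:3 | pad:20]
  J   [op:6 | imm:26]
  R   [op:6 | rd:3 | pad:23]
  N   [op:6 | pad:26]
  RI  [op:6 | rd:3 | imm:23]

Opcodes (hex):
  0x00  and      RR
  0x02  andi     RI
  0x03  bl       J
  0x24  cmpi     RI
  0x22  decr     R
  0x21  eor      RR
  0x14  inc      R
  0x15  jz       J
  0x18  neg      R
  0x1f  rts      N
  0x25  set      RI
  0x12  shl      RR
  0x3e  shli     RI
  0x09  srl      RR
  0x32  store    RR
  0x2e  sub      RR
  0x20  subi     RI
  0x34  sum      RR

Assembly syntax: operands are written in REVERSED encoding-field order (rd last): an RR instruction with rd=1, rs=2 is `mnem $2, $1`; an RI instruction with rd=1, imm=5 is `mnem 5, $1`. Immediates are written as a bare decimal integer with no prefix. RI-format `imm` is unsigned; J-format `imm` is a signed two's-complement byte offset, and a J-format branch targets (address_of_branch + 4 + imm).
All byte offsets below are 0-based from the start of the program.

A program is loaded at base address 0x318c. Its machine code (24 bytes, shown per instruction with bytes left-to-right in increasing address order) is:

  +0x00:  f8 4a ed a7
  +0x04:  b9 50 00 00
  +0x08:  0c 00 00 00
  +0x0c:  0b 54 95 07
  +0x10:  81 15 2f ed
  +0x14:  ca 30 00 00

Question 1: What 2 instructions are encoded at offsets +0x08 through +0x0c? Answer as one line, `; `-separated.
off 0x08: read 0c 00 00 00 as big → 0x0c000000
  top 6b → 0x3 → bl [J]
  imm: (w>>0)&0x3ffffff=0x0 → 0
off 0x0c: read 0b 54 95 07 as big → 0x0b549507
  top 6b → 0x2 → andi [RI]
  rd: (w>>23)&0x7=0x6 → $6
  imm: (w>>0)&0x7fffff=0x549507 → 5543175

bl 0; andi 5543175, $6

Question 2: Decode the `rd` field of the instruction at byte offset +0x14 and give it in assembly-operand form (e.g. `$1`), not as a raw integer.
$4

@+14  big-endian(ca 30 00 00) = 0xca300000
  opcode bits[31:26]=0x32: store/RR
  rd: (w>>23)&0x7=0x4 → $4
  rs: (w>>20)&0x7=0x3 → $3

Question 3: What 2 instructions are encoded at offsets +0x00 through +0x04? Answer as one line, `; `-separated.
+0x00: f8 4a ed a7 ⇒ word 0xf84aeda7 (big)
  opcode bits[31:26]=0x3e: shli/RI
  rd@[25:23]=0x0 ⇒ $0
  imm@[22:0]=0x4aeda7 ⇒ 4910503
+0x04: b9 50 00 00 ⇒ word 0xb9500000 (big)
  opcode bits[31:26]=0x2e: sub/RR
  rd@[25:23]=0x2 ⇒ $2
  rs@[22:20]=0x5 ⇒ $5

shli 4910503, $0; sub $5, $2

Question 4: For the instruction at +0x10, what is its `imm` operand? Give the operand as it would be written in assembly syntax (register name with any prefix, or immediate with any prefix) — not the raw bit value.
1388525

@+10  big-endian(81 15 2f ed) = 0x81152fed
  opcode bits[31:26]=0x20: subi/RI
  rd@[25:23]=0x2 ⇒ $2
  imm@[22:0]=0x152fed ⇒ 1388525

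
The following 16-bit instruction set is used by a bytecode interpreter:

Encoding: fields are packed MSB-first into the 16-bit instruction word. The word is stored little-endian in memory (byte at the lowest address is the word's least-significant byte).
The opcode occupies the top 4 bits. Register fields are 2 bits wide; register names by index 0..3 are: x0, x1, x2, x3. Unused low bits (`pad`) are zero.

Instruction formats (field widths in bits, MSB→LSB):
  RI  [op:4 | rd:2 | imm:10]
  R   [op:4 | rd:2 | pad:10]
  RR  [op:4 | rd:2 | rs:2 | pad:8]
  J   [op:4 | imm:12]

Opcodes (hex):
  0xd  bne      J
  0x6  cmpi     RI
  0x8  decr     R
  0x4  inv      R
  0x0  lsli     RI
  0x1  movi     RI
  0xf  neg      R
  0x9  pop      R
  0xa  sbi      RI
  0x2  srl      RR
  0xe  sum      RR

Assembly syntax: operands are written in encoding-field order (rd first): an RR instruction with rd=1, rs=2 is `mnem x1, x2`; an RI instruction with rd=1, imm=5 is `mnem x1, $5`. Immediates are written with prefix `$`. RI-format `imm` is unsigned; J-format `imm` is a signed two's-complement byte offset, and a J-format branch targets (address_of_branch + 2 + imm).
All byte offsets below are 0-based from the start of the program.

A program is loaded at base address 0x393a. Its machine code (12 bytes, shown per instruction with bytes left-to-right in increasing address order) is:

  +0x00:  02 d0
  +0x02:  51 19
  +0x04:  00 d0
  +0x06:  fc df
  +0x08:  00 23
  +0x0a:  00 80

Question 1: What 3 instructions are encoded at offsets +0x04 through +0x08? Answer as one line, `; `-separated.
bne $0; bne $-4; srl x0, x3

@+04  little-endian(00 d0) = 0xd000
  op=0xd000>>12=0xd ⇒ bne (J)
  imm@[11:0]=0x0 ⇒ $0
@+06  little-endian(fc df) = 0xdffc
  op=0xdffc>>12=0xd ⇒ bne (J)
  imm@[11:0]=0xffc (s12→-4) ⇒ $-4
@+08  little-endian(00 23) = 0x2300
  op=0x2300>>12=0x2 ⇒ srl (RR)
  rd@[11:10]=0x0 ⇒ x0
  rs@[9:8]=0x3 ⇒ x3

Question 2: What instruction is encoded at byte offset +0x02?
+0x02: 51 19 ⇒ word 0x1951 (little)
  opcode bits[15:12]=0x1: movi/RI
  [11:10] rd=2 = x2
  [9:0] imm=337 = $337

movi x2, $337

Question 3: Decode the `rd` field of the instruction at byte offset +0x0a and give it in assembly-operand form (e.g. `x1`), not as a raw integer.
x0

[0a] 00 80 → 0x8000
  opcode bits[15:12]=0x8: decr/R
  [11:10] rd=0 = x0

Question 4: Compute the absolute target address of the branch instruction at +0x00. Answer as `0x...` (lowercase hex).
[00] 02 d0 → 0xd002
  top 4b → 0xd → bne [J]
  imm: (w>>0)&0xfff=0x2 → $2
  target = base 0x393a + off 0x00 + 2 + imm 2 = 0x393e

0x393e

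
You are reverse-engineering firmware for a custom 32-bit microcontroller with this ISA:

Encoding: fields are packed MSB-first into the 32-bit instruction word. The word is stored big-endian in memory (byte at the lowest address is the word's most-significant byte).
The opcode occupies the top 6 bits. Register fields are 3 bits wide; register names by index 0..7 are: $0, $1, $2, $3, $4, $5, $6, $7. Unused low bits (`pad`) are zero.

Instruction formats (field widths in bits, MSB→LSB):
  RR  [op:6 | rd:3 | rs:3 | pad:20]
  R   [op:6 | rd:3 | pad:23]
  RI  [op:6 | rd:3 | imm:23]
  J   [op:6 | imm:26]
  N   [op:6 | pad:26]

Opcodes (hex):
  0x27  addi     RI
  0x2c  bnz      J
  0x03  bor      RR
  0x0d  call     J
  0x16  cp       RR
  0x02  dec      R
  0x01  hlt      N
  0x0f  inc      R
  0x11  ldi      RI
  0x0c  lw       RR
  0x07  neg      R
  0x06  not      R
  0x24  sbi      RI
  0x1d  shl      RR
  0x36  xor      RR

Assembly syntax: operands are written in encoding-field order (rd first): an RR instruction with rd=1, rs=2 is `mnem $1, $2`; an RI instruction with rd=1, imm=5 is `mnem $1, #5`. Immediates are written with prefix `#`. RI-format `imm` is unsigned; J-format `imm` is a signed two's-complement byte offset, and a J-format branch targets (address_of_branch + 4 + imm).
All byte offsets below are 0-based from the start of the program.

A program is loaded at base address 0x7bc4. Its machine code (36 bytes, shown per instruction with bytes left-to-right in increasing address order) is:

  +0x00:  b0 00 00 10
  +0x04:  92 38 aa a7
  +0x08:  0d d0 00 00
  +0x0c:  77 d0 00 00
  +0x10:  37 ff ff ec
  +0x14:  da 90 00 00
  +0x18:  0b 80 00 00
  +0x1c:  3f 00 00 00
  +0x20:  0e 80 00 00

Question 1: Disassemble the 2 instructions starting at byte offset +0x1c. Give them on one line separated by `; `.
@+1c  big-endian(3f 00 00 00) = 0x3f000000
  top 6b → 0xf → inc [R]
  rd: (w>>23)&0x7=0x6 → $6
@+20  big-endian(0e 80 00 00) = 0x0e800000
  top 6b → 0x3 → bor [RR]
  rd: (w>>23)&0x7=0x5 → $5
  rs: (w>>20)&0x7=0x0 → $0

inc $6; bor $5, $0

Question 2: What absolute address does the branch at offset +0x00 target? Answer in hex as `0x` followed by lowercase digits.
off 0x00: read b0 00 00 10 as big → 0xb0000010
  op=0xb0000010>>26=0x2c ⇒ bnz (J)
  imm@[25:0]=0x10 ⇒ #16
  target = base 0x7bc4 + off 0x00 + 4 + imm 16 = 0x7bd8

0x7bd8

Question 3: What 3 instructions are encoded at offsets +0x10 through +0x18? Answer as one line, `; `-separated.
off 0x10: read 37 ff ff ec as big → 0x37ffffec
  top 6b → 0xd → call [J]
  imm@[25:0]=0x3ffffec (s26→-20) ⇒ #-20
off 0x14: read da 90 00 00 as big → 0xda900000
  top 6b → 0x36 → xor [RR]
  rd@[25:23]=0x5 ⇒ $5
  rs@[22:20]=0x1 ⇒ $1
off 0x18: read 0b 80 00 00 as big → 0x0b800000
  top 6b → 0x2 → dec [R]
  rd@[25:23]=0x7 ⇒ $7

call #-20; xor $5, $1; dec $7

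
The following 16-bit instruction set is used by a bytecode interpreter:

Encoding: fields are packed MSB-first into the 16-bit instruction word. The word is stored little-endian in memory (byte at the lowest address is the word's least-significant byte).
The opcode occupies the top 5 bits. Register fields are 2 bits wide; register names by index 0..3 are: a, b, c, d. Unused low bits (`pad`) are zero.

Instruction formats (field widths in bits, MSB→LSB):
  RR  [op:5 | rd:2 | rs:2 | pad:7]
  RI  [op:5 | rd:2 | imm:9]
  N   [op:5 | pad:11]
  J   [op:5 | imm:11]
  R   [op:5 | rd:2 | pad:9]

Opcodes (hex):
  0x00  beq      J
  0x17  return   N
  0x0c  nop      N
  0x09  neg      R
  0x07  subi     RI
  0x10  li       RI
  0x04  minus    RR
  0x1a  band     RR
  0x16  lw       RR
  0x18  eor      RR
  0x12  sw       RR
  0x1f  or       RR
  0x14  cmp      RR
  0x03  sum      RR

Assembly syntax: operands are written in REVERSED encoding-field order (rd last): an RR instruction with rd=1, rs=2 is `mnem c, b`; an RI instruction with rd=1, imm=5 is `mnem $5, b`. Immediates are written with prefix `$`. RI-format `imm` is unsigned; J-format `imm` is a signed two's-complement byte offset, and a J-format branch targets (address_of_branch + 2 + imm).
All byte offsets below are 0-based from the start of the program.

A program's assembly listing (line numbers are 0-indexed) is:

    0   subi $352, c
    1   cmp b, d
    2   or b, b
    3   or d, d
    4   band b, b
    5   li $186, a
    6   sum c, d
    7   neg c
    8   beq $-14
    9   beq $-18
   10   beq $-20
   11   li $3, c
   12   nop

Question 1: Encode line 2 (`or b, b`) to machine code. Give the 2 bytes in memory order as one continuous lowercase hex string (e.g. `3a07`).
line 2 (or): pack op=0x1f:5|rd=1:2|rs=1:2|pad=0:7 = 0xfa80; little→ 80 fa

80fa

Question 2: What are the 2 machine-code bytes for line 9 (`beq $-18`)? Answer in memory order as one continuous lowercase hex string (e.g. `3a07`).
ee07

L9: beq op=0x0:5|imm=-18:11 ⇒ 0x07ee ⇒ little ee 07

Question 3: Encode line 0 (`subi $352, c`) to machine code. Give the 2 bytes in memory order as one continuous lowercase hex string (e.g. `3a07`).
603d

L0: subi op=0x7:5|rd=2:2|imm=352:9 ⇒ 0x3d60 ⇒ little 60 3d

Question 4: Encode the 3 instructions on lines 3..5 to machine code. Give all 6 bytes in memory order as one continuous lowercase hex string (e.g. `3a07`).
L3: or op=0x1f:5|rd=3:2|rs=3:2|pad=0:7 ⇒ 0xff80 ⇒ little 80 ff
L4: band op=0x1a:5|rd=1:2|rs=1:2|pad=0:7 ⇒ 0xd280 ⇒ little 80 d2
L5: li op=0x10:5|rd=0:2|imm=186:9 ⇒ 0x80ba ⇒ little ba 80

80ff80d2ba80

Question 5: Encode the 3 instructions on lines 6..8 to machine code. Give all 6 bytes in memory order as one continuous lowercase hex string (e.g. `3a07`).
001f004cf207

6. sum fields op=0x3:5|rd=3:2|rs=2:2|pad=0:7 → word 1f00h → 00 1f
7. neg fields op=0x9:5|rd=2:2|pad=0:9 → word 4c00h → 00 4c
8. beq fields op=0x0:5|imm=-14:11 → word 07f2h → f2 07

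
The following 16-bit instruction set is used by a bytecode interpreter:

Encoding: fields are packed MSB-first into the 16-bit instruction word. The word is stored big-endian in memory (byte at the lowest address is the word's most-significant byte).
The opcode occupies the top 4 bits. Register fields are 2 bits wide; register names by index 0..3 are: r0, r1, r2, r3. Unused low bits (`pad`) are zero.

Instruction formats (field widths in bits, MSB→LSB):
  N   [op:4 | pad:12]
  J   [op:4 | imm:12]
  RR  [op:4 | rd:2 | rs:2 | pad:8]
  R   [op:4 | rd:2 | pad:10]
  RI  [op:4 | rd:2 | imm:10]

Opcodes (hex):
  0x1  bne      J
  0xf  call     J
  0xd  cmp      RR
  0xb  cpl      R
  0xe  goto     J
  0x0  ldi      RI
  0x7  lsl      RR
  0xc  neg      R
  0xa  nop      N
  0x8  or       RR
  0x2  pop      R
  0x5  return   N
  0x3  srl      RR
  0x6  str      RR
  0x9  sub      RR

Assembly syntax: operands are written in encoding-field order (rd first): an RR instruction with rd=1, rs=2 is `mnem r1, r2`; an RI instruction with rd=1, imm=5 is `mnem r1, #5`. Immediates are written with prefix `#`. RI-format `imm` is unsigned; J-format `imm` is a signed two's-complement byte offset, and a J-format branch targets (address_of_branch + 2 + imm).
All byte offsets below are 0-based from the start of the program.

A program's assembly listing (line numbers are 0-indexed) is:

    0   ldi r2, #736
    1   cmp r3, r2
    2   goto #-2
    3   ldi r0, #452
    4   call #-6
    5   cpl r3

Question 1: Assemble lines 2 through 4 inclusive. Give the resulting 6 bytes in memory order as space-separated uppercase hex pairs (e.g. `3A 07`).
EF FE 01 C4 FF FA

line 2 (goto): pack op=0xe:4|imm=-2:12 = 0xeffe; big→ ef fe
line 3 (ldi): pack op=0x0:4|rd=0:2|imm=452:10 = 0x01c4; big→ 01 c4
line 4 (call): pack op=0xf:4|imm=-6:12 = 0xfffa; big→ ff fa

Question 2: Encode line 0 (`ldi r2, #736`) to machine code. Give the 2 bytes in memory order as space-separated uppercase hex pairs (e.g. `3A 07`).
line 0 (ldi): pack op=0x0:4|rd=2:2|imm=736:10 = 0x0ae0; big→ 0a e0

0A E0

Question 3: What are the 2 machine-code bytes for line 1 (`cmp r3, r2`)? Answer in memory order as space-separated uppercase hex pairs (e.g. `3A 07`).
DE 00

L1: cmp op=0xd:4|rd=3:2|rs=2:2|pad=0:8 ⇒ 0xde00 ⇒ big de 00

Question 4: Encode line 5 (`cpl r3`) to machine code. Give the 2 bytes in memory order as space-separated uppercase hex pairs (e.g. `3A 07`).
L5: cpl op=0xb:4|rd=3:2|pad=0:10 ⇒ 0xbc00 ⇒ big bc 00

BC 00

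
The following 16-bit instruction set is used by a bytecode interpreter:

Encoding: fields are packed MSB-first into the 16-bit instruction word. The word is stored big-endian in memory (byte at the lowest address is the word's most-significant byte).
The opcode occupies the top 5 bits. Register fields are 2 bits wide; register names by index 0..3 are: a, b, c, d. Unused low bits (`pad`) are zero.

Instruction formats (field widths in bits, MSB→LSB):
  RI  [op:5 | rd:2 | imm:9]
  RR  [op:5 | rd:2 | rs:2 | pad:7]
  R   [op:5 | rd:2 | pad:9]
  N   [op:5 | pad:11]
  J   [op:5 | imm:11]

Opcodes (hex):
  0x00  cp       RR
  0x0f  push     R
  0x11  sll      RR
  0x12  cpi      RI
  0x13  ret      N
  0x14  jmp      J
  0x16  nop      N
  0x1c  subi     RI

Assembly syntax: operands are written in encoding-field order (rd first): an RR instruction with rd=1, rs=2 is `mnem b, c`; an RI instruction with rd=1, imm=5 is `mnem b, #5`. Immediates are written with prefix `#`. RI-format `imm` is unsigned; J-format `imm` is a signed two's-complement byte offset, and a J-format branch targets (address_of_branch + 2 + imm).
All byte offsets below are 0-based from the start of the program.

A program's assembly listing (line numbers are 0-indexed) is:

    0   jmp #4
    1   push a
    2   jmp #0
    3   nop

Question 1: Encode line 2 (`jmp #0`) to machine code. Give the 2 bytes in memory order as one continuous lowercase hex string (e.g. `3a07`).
L2: jmp op=0x14:5|imm=0:11 ⇒ 0xa000 ⇒ big a0 00

a000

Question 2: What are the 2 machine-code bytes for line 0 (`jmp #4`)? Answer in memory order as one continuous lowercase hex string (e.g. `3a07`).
a004

L0: jmp op=0x14:5|imm=4:11 ⇒ 0xa004 ⇒ big a0 04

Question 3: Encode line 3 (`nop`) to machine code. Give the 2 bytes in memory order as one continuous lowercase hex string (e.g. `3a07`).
3. nop fields op=0x16:5|pad=0:11 → word b000h → b0 00

b000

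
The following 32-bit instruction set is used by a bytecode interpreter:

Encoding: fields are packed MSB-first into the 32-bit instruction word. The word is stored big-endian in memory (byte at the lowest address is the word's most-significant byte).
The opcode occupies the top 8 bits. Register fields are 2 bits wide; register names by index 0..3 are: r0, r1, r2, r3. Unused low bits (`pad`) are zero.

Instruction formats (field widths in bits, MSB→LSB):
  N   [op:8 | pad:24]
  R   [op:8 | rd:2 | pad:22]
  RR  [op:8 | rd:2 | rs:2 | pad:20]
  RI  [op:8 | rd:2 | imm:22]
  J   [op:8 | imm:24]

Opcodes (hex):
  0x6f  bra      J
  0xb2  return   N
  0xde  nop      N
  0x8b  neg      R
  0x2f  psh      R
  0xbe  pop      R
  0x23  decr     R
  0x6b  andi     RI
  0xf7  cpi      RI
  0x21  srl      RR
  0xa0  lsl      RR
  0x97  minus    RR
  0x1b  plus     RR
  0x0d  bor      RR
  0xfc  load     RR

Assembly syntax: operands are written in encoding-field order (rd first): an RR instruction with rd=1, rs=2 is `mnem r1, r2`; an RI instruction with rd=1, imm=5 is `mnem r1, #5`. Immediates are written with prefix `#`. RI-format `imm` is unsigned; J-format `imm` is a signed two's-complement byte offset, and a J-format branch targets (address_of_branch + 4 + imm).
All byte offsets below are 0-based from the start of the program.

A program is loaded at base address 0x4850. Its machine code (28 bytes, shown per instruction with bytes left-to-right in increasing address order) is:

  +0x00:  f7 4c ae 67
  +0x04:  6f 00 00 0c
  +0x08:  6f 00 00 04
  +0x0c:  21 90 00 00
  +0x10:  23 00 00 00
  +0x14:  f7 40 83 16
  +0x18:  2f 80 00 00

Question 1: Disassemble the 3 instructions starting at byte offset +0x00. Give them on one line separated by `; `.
@+00  big-endian(f7 4c ae 67) = 0xf74cae67
  op=0xf74cae67>>24=0xf7 ⇒ cpi (RI)
  rd: (w>>22)&0x3=0x1 → r1
  imm: (w>>0)&0x3fffff=0xcae67 → #831079
@+04  big-endian(6f 00 00 0c) = 0x6f00000c
  op=0x6f00000c>>24=0x6f ⇒ bra (J)
  imm: (w>>0)&0xffffff=0xc → #12
@+08  big-endian(6f 00 00 04) = 0x6f000004
  op=0x6f000004>>24=0x6f ⇒ bra (J)
  imm: (w>>0)&0xffffff=0x4 → #4

cpi r1, #831079; bra #12; bra #4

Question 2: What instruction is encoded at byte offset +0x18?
psh r2

+0x18: 2f 80 00 00 ⇒ word 0x2f800000 (big)
  opcode bits[31:24]=0x2f: psh/R
  rd: (w>>22)&0x3=0x2 → r2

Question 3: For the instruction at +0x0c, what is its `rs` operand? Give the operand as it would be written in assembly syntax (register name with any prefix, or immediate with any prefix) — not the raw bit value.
off 0x0c: read 21 90 00 00 as big → 0x21900000
  top 8b → 0x21 → srl [RR]
  [23:22] rd=2 = r2
  [21:20] rs=1 = r1

r1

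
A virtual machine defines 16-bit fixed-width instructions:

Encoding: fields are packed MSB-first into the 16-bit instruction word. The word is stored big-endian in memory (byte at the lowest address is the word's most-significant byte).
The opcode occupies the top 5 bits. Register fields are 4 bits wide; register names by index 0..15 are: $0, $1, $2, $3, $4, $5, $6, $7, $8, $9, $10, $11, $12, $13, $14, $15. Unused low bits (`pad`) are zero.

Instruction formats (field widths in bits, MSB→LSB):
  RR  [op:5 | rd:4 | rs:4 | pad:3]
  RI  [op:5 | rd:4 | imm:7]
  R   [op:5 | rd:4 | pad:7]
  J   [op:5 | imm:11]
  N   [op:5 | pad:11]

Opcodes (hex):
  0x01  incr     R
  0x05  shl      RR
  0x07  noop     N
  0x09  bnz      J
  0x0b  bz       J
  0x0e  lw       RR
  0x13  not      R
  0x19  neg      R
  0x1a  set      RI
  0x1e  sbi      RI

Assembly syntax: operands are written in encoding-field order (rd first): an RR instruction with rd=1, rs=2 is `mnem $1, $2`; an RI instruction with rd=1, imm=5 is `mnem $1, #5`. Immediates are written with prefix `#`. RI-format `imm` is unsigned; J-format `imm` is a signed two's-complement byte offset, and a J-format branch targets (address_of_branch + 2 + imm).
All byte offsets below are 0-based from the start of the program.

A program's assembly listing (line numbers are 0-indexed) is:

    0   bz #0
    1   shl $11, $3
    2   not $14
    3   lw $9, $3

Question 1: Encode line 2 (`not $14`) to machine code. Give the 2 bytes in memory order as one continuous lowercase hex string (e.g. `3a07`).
line 2 (not): pack op=0x13:5|rd=14:4|pad=0:7 = 0x9f00; big→ 9f 00

9f00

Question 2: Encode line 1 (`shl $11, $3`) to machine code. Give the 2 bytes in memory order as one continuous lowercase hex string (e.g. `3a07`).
2d98

line 1 (shl): pack op=0x5:5|rd=11:4|rs=3:4|pad=0:3 = 0x2d98; big→ 2d 98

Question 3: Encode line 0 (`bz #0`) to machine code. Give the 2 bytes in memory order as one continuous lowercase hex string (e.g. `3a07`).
5800

0. bz fields op=0xb:5|imm=0:11 → word 5800h → 58 00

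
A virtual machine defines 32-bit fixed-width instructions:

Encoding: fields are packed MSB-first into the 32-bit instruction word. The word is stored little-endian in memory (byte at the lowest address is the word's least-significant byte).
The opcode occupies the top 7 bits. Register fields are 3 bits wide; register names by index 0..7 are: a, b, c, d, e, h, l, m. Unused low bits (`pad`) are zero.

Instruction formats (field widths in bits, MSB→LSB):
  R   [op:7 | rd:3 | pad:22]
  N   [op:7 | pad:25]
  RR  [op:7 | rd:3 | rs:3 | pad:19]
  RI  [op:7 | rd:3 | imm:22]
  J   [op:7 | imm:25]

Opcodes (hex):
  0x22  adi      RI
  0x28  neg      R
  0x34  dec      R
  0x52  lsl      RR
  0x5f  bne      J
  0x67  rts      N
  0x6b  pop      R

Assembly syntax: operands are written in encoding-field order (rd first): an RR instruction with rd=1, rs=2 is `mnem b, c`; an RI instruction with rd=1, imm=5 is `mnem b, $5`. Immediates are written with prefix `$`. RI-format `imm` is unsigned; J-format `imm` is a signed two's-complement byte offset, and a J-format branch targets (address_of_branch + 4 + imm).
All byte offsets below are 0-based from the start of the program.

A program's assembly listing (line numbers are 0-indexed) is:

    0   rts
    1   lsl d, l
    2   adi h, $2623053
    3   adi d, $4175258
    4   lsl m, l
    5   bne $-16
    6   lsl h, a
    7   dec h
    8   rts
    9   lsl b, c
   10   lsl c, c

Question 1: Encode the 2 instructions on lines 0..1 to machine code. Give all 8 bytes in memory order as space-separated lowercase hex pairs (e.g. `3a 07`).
L0: rts op=0x67:7|pad=0:25 ⇒ 0xce000000 ⇒ little 00 00 00 ce
L1: lsl op=0x52:7|rd=3:3|rs=6:3|pad=0:19 ⇒ 0xa4f00000 ⇒ little 00 00 f0 a4

00 00 00 ce 00 00 f0 a4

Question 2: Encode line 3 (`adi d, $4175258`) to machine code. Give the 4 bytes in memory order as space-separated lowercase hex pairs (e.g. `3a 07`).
3. adi fields op=0x22:7|rd=3:3|imm=4175258:22 → word 44ffb59ah → 9a b5 ff 44

9a b5 ff 44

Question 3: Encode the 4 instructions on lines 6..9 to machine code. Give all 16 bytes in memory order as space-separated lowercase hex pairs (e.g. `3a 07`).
00 00 40 a5 00 00 40 69 00 00 00 ce 00 00 50 a4

line 6 (lsl): pack op=0x52:7|rd=5:3|rs=0:3|pad=0:19 = 0xa5400000; little→ 00 00 40 a5
line 7 (dec): pack op=0x34:7|rd=5:3|pad=0:22 = 0x69400000; little→ 00 00 40 69
line 8 (rts): pack op=0x67:7|pad=0:25 = 0xce000000; little→ 00 00 00 ce
line 9 (lsl): pack op=0x52:7|rd=1:3|rs=2:3|pad=0:19 = 0xa4500000; little→ 00 00 50 a4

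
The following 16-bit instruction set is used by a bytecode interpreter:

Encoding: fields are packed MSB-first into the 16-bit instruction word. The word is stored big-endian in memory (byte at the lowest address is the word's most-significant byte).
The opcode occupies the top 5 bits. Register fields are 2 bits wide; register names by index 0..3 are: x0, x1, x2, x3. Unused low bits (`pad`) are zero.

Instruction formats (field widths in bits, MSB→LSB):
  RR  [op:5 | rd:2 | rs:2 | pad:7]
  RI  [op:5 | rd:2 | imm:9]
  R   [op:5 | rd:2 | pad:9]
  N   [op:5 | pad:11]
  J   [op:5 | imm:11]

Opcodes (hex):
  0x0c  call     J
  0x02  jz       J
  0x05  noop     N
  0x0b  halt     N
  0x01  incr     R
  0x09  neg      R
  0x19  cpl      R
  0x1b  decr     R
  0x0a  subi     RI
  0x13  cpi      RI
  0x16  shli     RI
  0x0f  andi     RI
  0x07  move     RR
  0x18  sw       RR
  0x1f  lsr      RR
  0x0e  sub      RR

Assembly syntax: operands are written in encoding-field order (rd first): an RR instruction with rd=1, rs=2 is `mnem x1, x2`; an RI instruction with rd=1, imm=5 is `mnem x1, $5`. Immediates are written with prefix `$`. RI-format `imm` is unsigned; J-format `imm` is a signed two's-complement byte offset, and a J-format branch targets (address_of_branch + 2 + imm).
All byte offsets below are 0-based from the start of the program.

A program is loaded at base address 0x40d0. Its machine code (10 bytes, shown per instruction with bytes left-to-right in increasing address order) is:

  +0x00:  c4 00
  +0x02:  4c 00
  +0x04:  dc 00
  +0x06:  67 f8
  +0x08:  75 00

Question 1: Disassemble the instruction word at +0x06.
call $-8

@+06  big-endian(67 f8) = 0x67f8
  opcode bits[15:11]=0xc: call/J
  imm@[10:0]=0x7f8 (s11→-8) ⇒ $-8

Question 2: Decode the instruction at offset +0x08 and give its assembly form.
@+08  big-endian(75 00) = 0x7500
  opcode bits[15:11]=0xe: sub/RR
  rd: (w>>9)&0x3=0x2 → x2
  rs: (w>>7)&0x3=0x2 → x2

sub x2, x2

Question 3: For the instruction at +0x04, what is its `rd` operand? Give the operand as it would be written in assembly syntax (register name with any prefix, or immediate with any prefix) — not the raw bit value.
x2

+0x04: dc 00 ⇒ word 0xdc00 (big)
  opcode bits[15:11]=0x1b: decr/R
  [10:9] rd=2 = x2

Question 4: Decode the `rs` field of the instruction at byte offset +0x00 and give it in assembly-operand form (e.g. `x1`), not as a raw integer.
@+00  big-endian(c4 00) = 0xc400
  top 5b → 0x18 → sw [RR]
  rd: (w>>9)&0x3=0x2 → x2
  rs: (w>>7)&0x3=0x0 → x0

x0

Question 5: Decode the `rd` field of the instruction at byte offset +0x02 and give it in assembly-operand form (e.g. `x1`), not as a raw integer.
x2

[02] 4c 00 → 0x4c00
  opcode bits[15:11]=0x9: neg/R
  rd: (w>>9)&0x3=0x2 → x2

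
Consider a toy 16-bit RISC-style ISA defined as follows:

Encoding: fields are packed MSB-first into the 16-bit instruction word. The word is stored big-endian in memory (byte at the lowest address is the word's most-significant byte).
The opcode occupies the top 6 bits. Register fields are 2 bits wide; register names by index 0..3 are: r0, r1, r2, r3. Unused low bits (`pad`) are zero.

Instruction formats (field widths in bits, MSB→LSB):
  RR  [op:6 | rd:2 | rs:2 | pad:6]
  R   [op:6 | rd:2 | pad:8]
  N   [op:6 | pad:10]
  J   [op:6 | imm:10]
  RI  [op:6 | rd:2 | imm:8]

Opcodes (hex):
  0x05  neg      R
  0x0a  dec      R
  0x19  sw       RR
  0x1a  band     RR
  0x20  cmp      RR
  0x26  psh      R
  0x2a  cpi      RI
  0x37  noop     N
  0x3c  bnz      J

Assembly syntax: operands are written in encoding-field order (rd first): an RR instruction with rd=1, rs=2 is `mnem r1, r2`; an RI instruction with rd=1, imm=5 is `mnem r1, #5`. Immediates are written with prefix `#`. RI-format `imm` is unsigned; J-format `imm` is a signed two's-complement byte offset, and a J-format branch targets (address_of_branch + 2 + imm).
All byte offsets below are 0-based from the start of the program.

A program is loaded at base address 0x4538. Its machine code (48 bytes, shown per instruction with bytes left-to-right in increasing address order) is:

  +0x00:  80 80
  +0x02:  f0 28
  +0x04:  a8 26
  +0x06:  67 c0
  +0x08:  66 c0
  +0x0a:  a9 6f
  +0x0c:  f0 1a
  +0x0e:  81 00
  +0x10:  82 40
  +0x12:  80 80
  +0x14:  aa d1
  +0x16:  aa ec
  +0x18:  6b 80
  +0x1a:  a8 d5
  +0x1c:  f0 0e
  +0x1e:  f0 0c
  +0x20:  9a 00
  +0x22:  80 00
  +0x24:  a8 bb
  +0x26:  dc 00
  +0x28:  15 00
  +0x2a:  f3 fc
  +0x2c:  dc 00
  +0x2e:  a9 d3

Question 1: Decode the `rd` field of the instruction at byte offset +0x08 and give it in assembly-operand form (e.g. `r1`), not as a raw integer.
r2

[08] 66 c0 → 0x66c0
  opcode bits[15:10]=0x19: sw/RR
  [9:8] rd=2 = r2
  [7:6] rs=3 = r3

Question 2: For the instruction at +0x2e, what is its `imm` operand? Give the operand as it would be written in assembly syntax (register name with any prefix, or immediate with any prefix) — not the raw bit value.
+0x2e: a9 d3 ⇒ word 0xa9d3 (big)
  op=0xa9d3>>10=0x2a ⇒ cpi (RI)
  rd@[9:8]=0x1 ⇒ r1
  imm@[7:0]=0xd3 ⇒ #211

#211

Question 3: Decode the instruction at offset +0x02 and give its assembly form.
off 0x02: read f0 28 as big → 0xf028
  top 6b → 0x3c → bnz [J]
  imm: (w>>0)&0x3ff=0x28 → #40

bnz #40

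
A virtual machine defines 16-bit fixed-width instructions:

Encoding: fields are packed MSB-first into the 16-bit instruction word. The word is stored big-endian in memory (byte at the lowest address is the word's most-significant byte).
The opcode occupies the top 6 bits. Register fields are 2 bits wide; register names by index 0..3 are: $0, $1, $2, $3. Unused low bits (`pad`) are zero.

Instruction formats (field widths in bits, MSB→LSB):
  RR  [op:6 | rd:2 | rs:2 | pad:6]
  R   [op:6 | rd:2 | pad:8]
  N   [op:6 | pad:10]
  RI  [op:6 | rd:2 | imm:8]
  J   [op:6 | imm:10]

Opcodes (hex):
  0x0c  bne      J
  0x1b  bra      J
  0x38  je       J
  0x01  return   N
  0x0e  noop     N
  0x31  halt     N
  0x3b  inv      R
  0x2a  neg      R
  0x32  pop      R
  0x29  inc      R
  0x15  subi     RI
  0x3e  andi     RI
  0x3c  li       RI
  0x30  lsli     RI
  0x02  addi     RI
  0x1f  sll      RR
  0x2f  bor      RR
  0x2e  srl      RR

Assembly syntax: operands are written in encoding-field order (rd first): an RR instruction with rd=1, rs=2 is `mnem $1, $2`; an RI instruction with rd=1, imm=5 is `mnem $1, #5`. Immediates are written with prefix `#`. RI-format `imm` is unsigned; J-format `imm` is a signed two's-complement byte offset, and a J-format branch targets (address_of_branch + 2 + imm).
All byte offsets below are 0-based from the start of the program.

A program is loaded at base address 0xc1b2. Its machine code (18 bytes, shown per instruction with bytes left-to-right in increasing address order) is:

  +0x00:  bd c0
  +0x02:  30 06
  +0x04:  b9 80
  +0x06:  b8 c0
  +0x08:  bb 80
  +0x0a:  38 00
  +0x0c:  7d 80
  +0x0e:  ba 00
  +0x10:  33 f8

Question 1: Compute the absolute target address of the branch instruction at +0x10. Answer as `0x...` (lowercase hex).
@+10  big-endian(33 f8) = 0x33f8
  opcode bits[15:10]=0xc: bne/J
  imm@[9:0]=0x3f8 (s10→-8) ⇒ #-8
  target = base 0xc1b2 + off 0x10 + 2 + imm -8 = 0xc1bc

0xc1bc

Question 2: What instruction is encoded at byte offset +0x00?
[00] bd c0 → 0xbdc0
  top 6b → 0x2f → bor [RR]
  rd: (w>>8)&0x3=0x1 → $1
  rs: (w>>6)&0x3=0x3 → $3

bor $1, $3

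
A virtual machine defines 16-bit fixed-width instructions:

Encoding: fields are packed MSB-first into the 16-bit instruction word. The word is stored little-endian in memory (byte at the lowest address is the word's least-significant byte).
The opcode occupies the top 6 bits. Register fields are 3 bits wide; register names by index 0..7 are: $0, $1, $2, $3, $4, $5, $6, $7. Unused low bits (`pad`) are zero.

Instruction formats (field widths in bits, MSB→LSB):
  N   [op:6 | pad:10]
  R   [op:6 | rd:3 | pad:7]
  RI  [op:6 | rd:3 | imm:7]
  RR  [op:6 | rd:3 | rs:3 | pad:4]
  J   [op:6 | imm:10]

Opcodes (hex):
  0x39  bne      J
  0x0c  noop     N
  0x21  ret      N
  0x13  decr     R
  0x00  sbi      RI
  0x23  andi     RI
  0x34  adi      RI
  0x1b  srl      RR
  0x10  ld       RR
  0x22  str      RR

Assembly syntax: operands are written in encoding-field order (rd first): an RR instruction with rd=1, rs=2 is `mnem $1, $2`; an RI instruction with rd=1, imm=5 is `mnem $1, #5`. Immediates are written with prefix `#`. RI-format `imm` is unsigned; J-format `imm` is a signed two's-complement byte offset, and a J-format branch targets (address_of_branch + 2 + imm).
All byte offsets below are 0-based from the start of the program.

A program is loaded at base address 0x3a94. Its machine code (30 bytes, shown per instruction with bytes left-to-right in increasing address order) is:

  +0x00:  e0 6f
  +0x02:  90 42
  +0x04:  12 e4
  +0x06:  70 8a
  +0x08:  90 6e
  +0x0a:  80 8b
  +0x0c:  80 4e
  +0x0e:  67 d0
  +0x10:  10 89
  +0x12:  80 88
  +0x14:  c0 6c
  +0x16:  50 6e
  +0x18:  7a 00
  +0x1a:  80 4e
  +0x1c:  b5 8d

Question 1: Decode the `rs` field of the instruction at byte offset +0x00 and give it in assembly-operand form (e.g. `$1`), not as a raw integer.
off 0x00: read e0 6f as little → 0x6fe0
  op=0x6fe0>>10=0x1b ⇒ srl (RR)
  rd@[9:7]=0x7 ⇒ $7
  rs@[6:4]=0x6 ⇒ $6

$6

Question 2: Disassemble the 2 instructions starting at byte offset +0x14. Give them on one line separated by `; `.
off 0x14: read c0 6c as little → 0x6cc0
  opcode bits[15:10]=0x1b: srl/RR
  rd: (w>>7)&0x7=0x1 → $1
  rs: (w>>4)&0x7=0x4 → $4
off 0x16: read 50 6e as little → 0x6e50
  opcode bits[15:10]=0x1b: srl/RR
  rd: (w>>7)&0x7=0x4 → $4
  rs: (w>>4)&0x7=0x5 → $5

srl $1, $4; srl $4, $5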